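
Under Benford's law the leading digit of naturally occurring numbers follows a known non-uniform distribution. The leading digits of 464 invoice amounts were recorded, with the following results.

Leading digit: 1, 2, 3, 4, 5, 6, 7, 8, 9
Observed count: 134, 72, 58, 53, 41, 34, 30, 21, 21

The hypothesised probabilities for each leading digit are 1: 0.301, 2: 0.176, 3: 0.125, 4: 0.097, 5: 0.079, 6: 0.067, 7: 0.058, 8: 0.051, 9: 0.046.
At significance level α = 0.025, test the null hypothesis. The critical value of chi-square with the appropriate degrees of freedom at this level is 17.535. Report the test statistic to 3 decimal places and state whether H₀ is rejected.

4.240; do not reject

Expected counts E_i = n·p_i: 464×0.301 = 139.664, 464×0.176 = 81.664, 464×0.125 = 58, 464×0.097 = 45.008, 464×0.079 = 36.656, 464×0.067 = 31.088, 464×0.058 = 26.912, 464×0.051 = 23.664, 464×0.046 = 21.344.
cat         O        E   (O−E)²/E
1         134  139.664     0.2297
2          72   81.664     1.1436
3          58       58     0.0000
4          53   45.008     1.4191
5          41   36.656     0.5148
6          34   31.088     0.2728
7          30   26.912     0.3543
8          21   23.664     0.2999
9          21   21.344     0.0055
Sum = 4.240
df = 8. Since 4.240 < 17.535, we do not reject H₀.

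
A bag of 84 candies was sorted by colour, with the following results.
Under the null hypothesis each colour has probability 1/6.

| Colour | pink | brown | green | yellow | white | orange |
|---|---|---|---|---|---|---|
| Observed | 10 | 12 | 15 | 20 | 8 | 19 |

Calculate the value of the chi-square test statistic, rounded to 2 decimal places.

Expected count for each of the 6 categories: 84/6 = 14.
cat         O        E   (O−E)²/E
pink       10       14      1.143
brown      12       14      0.286
green      15       14      0.071
yellow     20       14      2.571
white       8       14      2.571
orange     19       14      1.786
Sum = 8.43

8.43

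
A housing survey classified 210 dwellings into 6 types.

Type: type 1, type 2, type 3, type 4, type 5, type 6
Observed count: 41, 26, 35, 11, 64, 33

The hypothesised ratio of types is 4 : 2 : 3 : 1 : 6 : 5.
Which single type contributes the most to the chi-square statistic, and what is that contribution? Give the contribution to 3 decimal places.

type 6, 5.780

Ratio total = 21. Expected counts: 210×4/21 = 40, 210×2/21 = 20, 210×3/21 = 30, 210×1/21 = 10, 210×6/21 = 60, 210×5/21 = 50.
type 1: (41 − 40)²/40 = 1/40 = 0.0250
type 2: (26 − 20)²/20 = 36/20 = 1.8000
type 3: (35 − 30)²/30 = 25/30 = 0.8333
type 4: (11 − 10)²/10 = 1/10 = 0.1000
type 5: (64 − 60)²/60 = 16/60 = 0.2667
type 6: (33 − 50)²/50 = 289/50 = 5.7800
The largest term is for type 6: 5.780.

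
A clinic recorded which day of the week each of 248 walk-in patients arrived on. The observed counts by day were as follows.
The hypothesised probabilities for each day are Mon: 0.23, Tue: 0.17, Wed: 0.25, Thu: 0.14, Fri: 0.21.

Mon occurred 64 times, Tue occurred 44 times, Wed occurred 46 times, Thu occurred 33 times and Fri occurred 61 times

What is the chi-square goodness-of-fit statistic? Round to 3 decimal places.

6.672

Expected counts E_i = n·p_i: 248×0.23 = 57.04, 248×0.17 = 42.16, 248×0.25 = 62, 248×0.14 = 34.72, 248×0.21 = 52.08.
Mon: (64 − 57.04)²/57.04 = 48.4416/57.04 = 0.8493
Tue: (44 − 42.16)²/42.16 = 3.3856/42.16 = 0.0803
Wed: (46 − 62)²/62 = 256/62 = 4.1290
Thu: (33 − 34.72)²/34.72 = 2.9584/34.72 = 0.0852
Fri: (61 − 52.08)²/52.08 = 79.5664/52.08 = 1.5278
Sum = 6.672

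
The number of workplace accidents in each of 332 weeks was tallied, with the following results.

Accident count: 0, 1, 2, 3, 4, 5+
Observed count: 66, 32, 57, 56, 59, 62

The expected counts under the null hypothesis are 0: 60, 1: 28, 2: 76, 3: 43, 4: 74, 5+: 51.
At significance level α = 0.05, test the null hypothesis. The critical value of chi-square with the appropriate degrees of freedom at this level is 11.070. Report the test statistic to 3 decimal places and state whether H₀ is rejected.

15.265; reject

cat         O        E   (O−E)²/E
0          66       60     0.6000
1          32       28     0.5714
2          57       76     4.7500
3          56       43     3.9302
4          59       74     3.0405
5+         62       51     2.3725
Sum = 15.265
df = 5. Since 15.265 > 11.070, we reject H₀.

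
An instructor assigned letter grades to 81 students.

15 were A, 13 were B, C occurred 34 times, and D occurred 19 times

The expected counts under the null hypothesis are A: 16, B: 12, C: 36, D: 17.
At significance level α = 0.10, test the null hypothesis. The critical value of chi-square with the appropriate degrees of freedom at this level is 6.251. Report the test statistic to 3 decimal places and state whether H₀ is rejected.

χ² = (15−16)²/16 + (13−12)²/12 + (34−36)²/36 + (19−17)²/17
   = 0.0625 + 0.0833 + 0.1111 + 0.2353
Sum = 0.492
df = 3. Since 0.492 < 6.251, we do not reject H₀.

0.492; do not reject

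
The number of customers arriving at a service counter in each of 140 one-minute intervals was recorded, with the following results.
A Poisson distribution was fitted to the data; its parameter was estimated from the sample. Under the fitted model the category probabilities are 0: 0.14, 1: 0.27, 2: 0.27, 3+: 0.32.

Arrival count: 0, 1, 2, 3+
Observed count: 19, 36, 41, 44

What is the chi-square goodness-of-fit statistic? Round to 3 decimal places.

Expected counts E_i = n·p_i: 140×0.14 = 19.6, 140×0.27 = 37.8, 140×0.27 = 37.8, 140×0.32 = 44.8.
0: (19 − 19.6)²/19.6 = 0.36/19.6 = 0.0184
1: (36 − 37.8)²/37.8 = 3.24/37.8 = 0.0857
2: (41 − 37.8)²/37.8 = 10.24/37.8 = 0.2709
3+: (44 − 44.8)²/44.8 = 0.64/44.8 = 0.0143
Sum = 0.389

0.389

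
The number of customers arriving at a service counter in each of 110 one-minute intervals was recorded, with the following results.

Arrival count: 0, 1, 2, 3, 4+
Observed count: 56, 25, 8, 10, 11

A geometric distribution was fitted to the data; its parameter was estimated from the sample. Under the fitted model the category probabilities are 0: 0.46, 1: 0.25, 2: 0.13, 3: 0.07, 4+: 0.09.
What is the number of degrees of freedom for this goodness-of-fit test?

There are k = 5 categories and 1 parameter estimated from the data, so df = 5 − 1 − 1 = 3.

3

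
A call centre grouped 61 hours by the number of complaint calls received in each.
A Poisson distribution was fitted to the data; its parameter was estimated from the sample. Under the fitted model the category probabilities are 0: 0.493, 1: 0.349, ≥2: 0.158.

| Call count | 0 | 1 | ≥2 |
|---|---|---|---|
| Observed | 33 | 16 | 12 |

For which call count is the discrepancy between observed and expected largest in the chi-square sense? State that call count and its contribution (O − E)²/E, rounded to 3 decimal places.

1, 1.314

Expected counts E_i = n·p_i: 61×0.493 = 30.073, 61×0.349 = 21.289, 61×0.158 = 9.638.
0: (33 − 30.073)²/30.073 = 8.567329/30.073 = 0.2849
1: (16 − 21.289)²/21.289 = 27.973521/21.289 = 1.3140
≥2: (12 − 9.638)²/9.638 = 5.579044/9.638 = 0.5789
The largest term is for 1: 1.314.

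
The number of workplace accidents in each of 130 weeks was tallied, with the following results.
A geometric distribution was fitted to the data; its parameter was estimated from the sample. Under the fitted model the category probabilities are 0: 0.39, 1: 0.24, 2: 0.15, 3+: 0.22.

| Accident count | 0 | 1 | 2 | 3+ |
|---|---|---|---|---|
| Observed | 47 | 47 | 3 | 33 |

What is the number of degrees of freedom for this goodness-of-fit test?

2

There are k = 4 categories and 1 parameter estimated from the data, so df = 4 − 1 − 1 = 2.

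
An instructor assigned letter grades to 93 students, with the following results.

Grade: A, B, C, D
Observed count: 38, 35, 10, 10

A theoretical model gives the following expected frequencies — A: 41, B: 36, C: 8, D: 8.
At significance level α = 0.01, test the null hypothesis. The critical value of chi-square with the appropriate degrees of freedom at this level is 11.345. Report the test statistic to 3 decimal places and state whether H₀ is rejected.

1.247; do not reject

χ² = (38−41)²/41 + (35−36)²/36 + (10−8)²/8 + (10−8)²/8
   = 0.2195 + 0.0278 + 0.5000 + 0.5000
Sum = 1.247
df = 3. Since 1.247 < 11.345, we do not reject H₀.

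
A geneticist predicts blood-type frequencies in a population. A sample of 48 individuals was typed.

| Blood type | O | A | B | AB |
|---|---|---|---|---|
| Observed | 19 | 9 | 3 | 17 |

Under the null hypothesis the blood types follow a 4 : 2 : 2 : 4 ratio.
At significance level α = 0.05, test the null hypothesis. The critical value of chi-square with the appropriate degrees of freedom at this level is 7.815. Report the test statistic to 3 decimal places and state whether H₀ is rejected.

Ratio total = 12. Expected counts: 48×4/12 = 16, 48×2/12 = 8, 48×2/12 = 8, 48×4/12 = 16.
O: (19 − 16)²/16 = 9/16 = 0.5625
A: (9 − 8)²/8 = 1/8 = 0.1250
B: (3 − 8)²/8 = 25/8 = 3.1250
AB: (17 − 16)²/16 = 1/16 = 0.0625
Sum = 3.875
df = 3. Since 3.875 < 7.815, we do not reject H₀.

3.875; do not reject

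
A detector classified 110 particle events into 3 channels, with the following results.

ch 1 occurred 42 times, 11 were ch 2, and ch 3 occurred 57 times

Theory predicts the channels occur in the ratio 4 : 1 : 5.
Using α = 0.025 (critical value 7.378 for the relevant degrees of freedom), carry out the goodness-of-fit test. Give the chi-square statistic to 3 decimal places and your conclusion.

0.164; do not reject

Ratio total = 10. Expected counts: 110×4/10 = 44, 110×1/10 = 11, 110×5/10 = 55.
ch 1: (42 − 44)²/44 = 4/44 = 0.0909
ch 2: (11 − 11)²/11 = 0/11 = 0.0000
ch 3: (57 − 55)²/55 = 4/55 = 0.0727
Sum = 0.164
df = 2. Since 0.164 < 7.378, we do not reject H₀.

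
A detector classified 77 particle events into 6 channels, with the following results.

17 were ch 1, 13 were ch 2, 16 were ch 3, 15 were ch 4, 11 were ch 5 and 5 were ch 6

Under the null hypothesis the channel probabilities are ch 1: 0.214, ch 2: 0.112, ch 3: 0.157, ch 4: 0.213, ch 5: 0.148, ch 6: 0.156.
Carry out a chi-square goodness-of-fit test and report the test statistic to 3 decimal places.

Expected counts E_i = n·p_i: 77×0.214 = 16.478, 77×0.112 = 8.624, 77×0.157 = 12.089, 77×0.213 = 16.401, 77×0.148 = 11.396, 77×0.156 = 12.012.
cat         O        E   (O−E)²/E
ch 1       17   16.478     0.0165
ch 2       13    8.624     2.2205
ch 3       16   12.089     1.2653
ch 4       15   16.401     0.1197
ch 5       11   11.396     0.0138
ch 6        5   12.012     4.0933
Sum = 7.729

7.729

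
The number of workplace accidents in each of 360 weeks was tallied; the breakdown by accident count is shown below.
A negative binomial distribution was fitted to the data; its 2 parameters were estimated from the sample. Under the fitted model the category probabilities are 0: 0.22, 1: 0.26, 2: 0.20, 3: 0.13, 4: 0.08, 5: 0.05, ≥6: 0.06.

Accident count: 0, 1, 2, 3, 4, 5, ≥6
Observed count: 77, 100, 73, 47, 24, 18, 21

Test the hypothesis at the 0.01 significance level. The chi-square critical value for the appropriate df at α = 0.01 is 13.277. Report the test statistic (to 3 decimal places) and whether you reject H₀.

Expected counts E_i = n·p_i: 360×0.22 = 79.2, 360×0.26 = 93.6, 360×0.20 = 72, 360×0.13 = 46.8, 360×0.08 = 28.8, 360×0.05 = 18, 360×0.06 = 21.6.
cat         O        E   (O−E)²/E
0          77     79.2     0.0611
1         100     93.6     0.4376
2          73       72     0.0139
3          47     46.8     0.0009
4          24     28.8     0.8000
5          18       18     0.0000
≥6         21     21.6     0.0167
Sum = 1.330
df = 4. Since 1.330 < 13.277, we do not reject H₀.

1.330; do not reject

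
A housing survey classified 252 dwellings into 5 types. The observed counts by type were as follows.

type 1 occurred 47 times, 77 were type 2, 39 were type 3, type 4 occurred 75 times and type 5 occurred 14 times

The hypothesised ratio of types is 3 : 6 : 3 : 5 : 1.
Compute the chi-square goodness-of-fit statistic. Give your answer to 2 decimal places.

Ratio total = 18. Expected counts: 252×3/18 = 42, 252×6/18 = 84, 252×3/18 = 42, 252×5/18 = 70, 252×1/18 = 14.
type 1: (47 − 42)²/42 = 25/42 = 0.595
type 2: (77 − 84)²/84 = 49/84 = 0.583
type 3: (39 − 42)²/42 = 9/42 = 0.214
type 4: (75 − 70)²/70 = 25/70 = 0.357
type 5: (14 − 14)²/14 = 0/14 = 0.000
Sum = 1.75

1.75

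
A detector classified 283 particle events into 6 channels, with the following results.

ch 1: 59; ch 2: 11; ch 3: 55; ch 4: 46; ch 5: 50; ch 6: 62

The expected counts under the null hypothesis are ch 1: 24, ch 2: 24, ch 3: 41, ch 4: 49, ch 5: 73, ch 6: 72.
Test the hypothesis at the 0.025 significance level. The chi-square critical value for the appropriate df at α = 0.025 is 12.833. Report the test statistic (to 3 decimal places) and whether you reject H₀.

cat         O        E   (O−E)²/E
ch 1       59       24    51.0417
ch 2       11       24     7.0417
ch 3       55       41     4.7805
ch 4       46       49     0.1837
ch 5       50       73     7.2466
ch 6       62       72     1.3889
Sum = 71.683
df = 5. Since 71.683 > 12.833, we reject H₀.

71.683; reject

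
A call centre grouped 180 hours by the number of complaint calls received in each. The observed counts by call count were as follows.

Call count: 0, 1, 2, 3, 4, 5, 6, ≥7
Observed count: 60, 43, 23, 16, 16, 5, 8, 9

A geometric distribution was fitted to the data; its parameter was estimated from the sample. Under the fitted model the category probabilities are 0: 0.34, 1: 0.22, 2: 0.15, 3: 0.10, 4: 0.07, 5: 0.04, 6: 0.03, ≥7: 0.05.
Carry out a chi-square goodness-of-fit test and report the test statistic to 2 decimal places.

Expected counts E_i = n·p_i: 180×0.34 = 61.2, 180×0.22 = 39.6, 180×0.15 = 27, 180×0.10 = 18, 180×0.07 = 12.6, 180×0.04 = 7.2, 180×0.03 = 5.4, 180×0.05 = 9.
χ² = (60−61.2)²/61.2 + (43−39.6)²/39.6 + (23−27)²/27 + (16−18)²/18 + (16−12.6)²/12.6 + (5−7.2)²/7.2 + (8−5.4)²/5.4 + (9−9)²/9
   = 0.024 + 0.292 + 0.593 + 0.222 + 0.917 + 0.672 + 1.252 + 0.000
Sum = 3.97

3.97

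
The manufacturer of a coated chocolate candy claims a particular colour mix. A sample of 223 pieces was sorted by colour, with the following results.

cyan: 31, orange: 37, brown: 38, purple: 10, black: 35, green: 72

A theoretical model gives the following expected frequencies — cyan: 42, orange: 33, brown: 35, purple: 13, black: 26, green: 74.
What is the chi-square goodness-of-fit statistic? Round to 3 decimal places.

7.485

cyan: (31 − 42)²/42 = 121/42 = 2.8810
orange: (37 − 33)²/33 = 16/33 = 0.4848
brown: (38 − 35)²/35 = 9/35 = 0.2571
purple: (10 − 13)²/13 = 9/13 = 0.6923
black: (35 − 26)²/26 = 81/26 = 3.1154
green: (72 − 74)²/74 = 4/74 = 0.0541
Sum = 7.485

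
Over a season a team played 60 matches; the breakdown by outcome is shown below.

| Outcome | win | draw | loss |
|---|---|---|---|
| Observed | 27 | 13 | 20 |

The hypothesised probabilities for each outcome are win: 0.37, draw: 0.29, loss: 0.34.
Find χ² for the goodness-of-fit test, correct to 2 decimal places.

Expected counts E_i = n·p_i: 60×0.37 = 22.2, 60×0.29 = 17.4, 60×0.34 = 20.4.
win: (27 − 22.2)²/22.2 = 23.04/22.2 = 1.038
draw: (13 − 17.4)²/17.4 = 19.36/17.4 = 1.113
loss: (20 − 20.4)²/20.4 = 0.16/20.4 = 0.008
Sum = 2.16

2.16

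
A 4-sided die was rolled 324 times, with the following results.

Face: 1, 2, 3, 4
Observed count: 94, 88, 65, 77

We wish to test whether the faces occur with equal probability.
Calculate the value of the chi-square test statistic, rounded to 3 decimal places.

6.049

Expected count for each of the 4 categories: 324/4 = 81.
cat         O        E   (O−E)²/E
1          94       81     2.0864
2          88       81     0.6049
3          65       81     3.1605
4          77       81     0.1975
Sum = 6.049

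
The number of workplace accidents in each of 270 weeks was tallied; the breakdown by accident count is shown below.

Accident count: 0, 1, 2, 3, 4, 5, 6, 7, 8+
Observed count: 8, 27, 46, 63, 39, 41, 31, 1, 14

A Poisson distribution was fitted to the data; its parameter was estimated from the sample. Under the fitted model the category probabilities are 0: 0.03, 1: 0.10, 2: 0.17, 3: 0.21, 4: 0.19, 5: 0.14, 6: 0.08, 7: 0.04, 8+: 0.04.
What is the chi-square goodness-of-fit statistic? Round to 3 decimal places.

17.853

Expected counts E_i = n·p_i: 270×0.03 = 8.1, 270×0.10 = 27, 270×0.17 = 45.9, 270×0.21 = 56.7, 270×0.19 = 51.3, 270×0.14 = 37.8, 270×0.08 = 21.6, 270×0.04 = 10.8, 270×0.04 = 10.8.
χ² = (8−8.1)²/8.1 + (27−27)²/27 + (46−45.9)²/45.9 + (63−56.7)²/56.7 + (39−51.3)²/51.3 + (41−37.8)²/37.8 + (31−21.6)²/21.6 + (1−10.8)²/10.8 + (14−10.8)²/10.8
   = 0.0012 + 0.0000 + 0.0002 + 0.7000 + 2.9491 + 0.2709 + 4.0907 + 8.8926 + 0.9481
Sum = 17.853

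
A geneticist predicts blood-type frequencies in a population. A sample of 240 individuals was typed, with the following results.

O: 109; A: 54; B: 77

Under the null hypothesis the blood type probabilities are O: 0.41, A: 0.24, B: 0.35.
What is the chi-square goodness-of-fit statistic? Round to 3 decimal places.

Expected counts E_i = n·p_i: 240×0.41 = 98.4, 240×0.24 = 57.6, 240×0.35 = 84.
cat         O        E   (O−E)²/E
O         109     98.4     1.1419
A          54     57.6     0.2250
B          77       84     0.5833
Sum = 1.950

1.950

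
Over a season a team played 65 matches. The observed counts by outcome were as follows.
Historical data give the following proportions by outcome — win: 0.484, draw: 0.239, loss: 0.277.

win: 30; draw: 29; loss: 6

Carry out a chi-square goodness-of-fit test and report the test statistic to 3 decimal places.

19.743

Expected counts E_i = n·p_i: 65×0.484 = 31.46, 65×0.239 = 15.535, 65×0.277 = 18.005.
win: (30 − 31.46)²/31.46 = 2.1316/31.46 = 0.0678
draw: (29 − 15.535)²/15.535 = 181.306225/15.535 = 11.6708
loss: (6 − 18.005)²/18.005 = 144.120025/18.005 = 8.0044
Sum = 19.743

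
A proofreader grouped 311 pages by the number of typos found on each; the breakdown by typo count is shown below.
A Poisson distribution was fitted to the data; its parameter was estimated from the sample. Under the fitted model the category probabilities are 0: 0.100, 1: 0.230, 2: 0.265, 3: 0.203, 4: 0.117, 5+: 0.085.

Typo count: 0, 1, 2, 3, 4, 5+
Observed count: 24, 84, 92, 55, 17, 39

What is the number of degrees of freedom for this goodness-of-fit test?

4

There are k = 6 categories and 1 parameter estimated from the data, so df = 6 − 1 − 1 = 4.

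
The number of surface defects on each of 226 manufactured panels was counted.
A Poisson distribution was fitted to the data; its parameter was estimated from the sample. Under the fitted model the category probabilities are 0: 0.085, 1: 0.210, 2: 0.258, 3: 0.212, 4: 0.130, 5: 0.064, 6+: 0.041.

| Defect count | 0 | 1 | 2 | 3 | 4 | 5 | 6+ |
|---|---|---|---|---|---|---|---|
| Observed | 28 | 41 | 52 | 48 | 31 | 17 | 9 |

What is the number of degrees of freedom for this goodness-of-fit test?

There are k = 7 categories and 1 parameter estimated from the data, so df = 7 − 1 − 1 = 5.

5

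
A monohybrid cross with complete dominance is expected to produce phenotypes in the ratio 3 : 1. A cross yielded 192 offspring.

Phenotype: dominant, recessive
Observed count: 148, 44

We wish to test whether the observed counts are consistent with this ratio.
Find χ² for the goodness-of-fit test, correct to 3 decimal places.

0.444

Ratio total = 4. Expected counts: 192×3/4 = 144, 192×1/4 = 48.
χ² = (148−144)²/144 + (44−48)²/48
   = 0.1111 + 0.3333
Sum = 0.444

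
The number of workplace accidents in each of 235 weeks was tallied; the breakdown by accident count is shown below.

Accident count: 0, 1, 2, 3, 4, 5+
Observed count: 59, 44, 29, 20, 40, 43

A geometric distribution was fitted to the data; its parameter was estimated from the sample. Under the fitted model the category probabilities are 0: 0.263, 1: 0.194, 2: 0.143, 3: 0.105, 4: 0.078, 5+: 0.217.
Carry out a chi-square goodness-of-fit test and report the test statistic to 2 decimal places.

Expected counts E_i = n·p_i: 235×0.263 = 61.805, 235×0.194 = 45.59, 235×0.143 = 33.605, 235×0.105 = 24.675, 235×0.078 = 18.33, 235×0.217 = 50.995.
cat         O        E   (O−E)²/E
0          59   61.805      0.127
1          44    45.59      0.055
2          29   33.605      0.631
3          20   24.675      0.886
4          40    18.33     25.619
5+         43   50.995      1.253
Sum = 28.57

28.57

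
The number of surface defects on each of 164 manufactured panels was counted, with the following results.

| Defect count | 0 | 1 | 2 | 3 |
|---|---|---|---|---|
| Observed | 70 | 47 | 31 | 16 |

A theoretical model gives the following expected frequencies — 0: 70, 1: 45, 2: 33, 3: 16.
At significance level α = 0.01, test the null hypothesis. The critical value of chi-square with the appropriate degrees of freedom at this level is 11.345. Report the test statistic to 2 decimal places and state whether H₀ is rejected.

0.21; do not reject

0: (70 − 70)²/70 = 0/70 = 0.000
1: (47 − 45)²/45 = 4/45 = 0.089
2: (31 − 33)²/33 = 4/33 = 0.121
3: (16 − 16)²/16 = 0/16 = 0.000
Sum = 0.21
df = 3. Since 0.21 < 11.345, we do not reject H₀.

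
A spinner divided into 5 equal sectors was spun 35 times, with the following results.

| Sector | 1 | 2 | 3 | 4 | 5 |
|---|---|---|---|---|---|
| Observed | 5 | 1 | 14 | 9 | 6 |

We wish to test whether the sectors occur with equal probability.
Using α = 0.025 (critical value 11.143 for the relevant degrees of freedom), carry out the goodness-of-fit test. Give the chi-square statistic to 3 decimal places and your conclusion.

Expected count for each of the 5 categories: 35/5 = 7.
χ² = (5−7)²/7 + (1−7)²/7 + (14−7)²/7 + (9−7)²/7 + (6−7)²/7
   = 0.5714 + 5.1429 + 7.0000 + 0.5714 + 0.1429
Sum = 13.429
df = 4. Since 13.429 > 11.143, we reject H₀.

13.429; reject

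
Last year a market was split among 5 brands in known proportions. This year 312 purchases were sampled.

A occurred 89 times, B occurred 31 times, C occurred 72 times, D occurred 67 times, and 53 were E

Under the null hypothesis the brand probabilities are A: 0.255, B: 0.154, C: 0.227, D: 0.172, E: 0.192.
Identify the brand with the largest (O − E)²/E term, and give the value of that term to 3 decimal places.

Expected counts E_i = n·p_i: 312×0.255 = 79.56, 312×0.154 = 48.048, 312×0.227 = 70.824, 312×0.172 = 53.664, 312×0.192 = 59.904.
cat         O        E   (O−E)²/E
A          89    79.56     1.1201
B          31   48.048     6.0488
C          72   70.824     0.0195
D          67   53.664     3.3141
E          53   59.904     0.7957
The largest term is for B: 6.049.

B, 6.049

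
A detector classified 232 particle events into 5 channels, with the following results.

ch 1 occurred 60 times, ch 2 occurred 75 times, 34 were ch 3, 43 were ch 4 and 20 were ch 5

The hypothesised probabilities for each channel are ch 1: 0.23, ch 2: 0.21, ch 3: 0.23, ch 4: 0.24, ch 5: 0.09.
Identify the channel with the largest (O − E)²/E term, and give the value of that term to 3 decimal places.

Expected counts E_i = n·p_i: 232×0.23 = 53.36, 232×0.21 = 48.72, 232×0.23 = 53.36, 232×0.24 = 55.68, 232×0.09 = 20.88.
χ² = (60−53.36)²/53.36 + (75−48.72)²/48.72 + (34−53.36)²/53.36 + (43−55.68)²/55.68 + (20−20.88)²/20.88
   = 0.8263 + 14.1757 + 7.0242 + 2.8876 + 0.0371
The largest term is for ch 2: 14.176.

ch 2, 14.176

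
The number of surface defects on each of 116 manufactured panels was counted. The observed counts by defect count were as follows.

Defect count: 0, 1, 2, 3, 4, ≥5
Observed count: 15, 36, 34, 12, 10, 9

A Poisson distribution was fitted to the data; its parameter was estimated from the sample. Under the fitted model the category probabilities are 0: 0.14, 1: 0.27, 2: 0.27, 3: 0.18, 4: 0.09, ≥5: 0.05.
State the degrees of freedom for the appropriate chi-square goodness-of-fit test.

4

There are k = 6 categories and 1 parameter estimated from the data, so df = 6 − 1 − 1 = 4.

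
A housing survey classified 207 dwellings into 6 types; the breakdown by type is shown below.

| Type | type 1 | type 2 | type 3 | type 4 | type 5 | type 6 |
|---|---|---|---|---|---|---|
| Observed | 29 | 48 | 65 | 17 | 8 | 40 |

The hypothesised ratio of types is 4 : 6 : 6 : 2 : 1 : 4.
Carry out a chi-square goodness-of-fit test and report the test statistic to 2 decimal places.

Ratio total = 23. Expected counts: 207×4/23 = 36, 207×6/23 = 54, 207×6/23 = 54, 207×2/23 = 18, 207×1/23 = 9, 207×4/23 = 36.
type 1: (29 − 36)²/36 = 49/36 = 1.361
type 2: (48 − 54)²/54 = 36/54 = 0.667
type 3: (65 − 54)²/54 = 121/54 = 2.241
type 4: (17 − 18)²/18 = 1/18 = 0.056
type 5: (8 − 9)²/9 = 1/9 = 0.111
type 6: (40 − 36)²/36 = 16/36 = 0.444
Sum = 4.88

4.88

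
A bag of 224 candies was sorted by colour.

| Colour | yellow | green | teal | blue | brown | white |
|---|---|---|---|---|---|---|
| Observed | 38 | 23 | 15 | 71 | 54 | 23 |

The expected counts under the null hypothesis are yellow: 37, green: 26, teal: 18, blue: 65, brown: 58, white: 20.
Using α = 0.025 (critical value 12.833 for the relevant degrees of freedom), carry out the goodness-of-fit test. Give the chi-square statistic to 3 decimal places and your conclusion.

cat         O        E   (O−E)²/E
yellow     38       37     0.0270
green      23       26     0.3462
teal       15       18     0.5000
blue       71       65     0.5538
brown      54       58     0.2759
white      23       20     0.4500
Sum = 2.153
df = 5. Since 2.153 < 12.833, we do not reject H₀.

2.153; do not reject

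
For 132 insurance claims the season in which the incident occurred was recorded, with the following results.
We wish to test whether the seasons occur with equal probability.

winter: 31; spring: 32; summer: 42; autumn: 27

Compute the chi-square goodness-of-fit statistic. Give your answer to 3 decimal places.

Expected count for each of the 4 categories: 132/4 = 33.
winter: (31 − 33)²/33 = 4/33 = 0.1212
spring: (32 − 33)²/33 = 1/33 = 0.0303
summer: (42 − 33)²/33 = 81/33 = 2.4545
autumn: (27 − 33)²/33 = 36/33 = 1.0909
Sum = 3.697

3.697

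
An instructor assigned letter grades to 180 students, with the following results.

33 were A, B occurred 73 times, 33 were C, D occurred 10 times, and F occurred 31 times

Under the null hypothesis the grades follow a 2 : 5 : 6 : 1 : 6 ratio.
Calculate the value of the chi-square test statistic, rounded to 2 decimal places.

48.00

Ratio total = 20. Expected counts: 180×2/20 = 18, 180×5/20 = 45, 180×6/20 = 54, 180×1/20 = 9, 180×6/20 = 54.
χ² = (33−18)²/18 + (73−45)²/45 + (33−54)²/54 + (10−9)²/9 + (31−54)²/54
   = 12.500 + 17.422 + 8.167 + 0.111 + 9.796
Sum = 48.00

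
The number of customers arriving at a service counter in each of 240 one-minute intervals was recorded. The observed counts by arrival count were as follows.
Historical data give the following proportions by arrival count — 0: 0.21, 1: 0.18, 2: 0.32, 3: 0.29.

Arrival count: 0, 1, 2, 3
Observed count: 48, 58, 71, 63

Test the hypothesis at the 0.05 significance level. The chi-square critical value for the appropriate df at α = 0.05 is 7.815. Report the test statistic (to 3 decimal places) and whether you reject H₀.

6.249; do not reject

Expected counts E_i = n·p_i: 240×0.21 = 50.4, 240×0.18 = 43.2, 240×0.32 = 76.8, 240×0.29 = 69.6.
χ² = (48−50.4)²/50.4 + (58−43.2)²/43.2 + (71−76.8)²/76.8 + (63−69.6)²/69.6
   = 0.1143 + 5.0704 + 0.4380 + 0.6259
Sum = 6.249
df = 3. Since 6.249 < 7.815, we do not reject H₀.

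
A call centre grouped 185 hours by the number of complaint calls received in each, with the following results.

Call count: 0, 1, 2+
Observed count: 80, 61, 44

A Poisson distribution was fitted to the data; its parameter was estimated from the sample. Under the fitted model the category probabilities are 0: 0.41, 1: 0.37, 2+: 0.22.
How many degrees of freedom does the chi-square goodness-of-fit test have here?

1

There are k = 3 categories and 1 parameter estimated from the data, so df = 3 − 1 − 1 = 1.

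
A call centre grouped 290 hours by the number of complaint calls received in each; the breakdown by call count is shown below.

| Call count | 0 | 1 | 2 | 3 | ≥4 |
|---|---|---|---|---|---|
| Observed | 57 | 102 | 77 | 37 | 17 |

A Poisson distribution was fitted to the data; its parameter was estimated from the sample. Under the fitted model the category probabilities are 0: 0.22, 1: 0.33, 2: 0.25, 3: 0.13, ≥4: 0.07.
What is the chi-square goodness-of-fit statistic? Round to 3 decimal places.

Expected counts E_i = n·p_i: 290×0.22 = 63.8, 290×0.33 = 95.7, 290×0.25 = 72.5, 290×0.13 = 37.7, 290×0.07 = 20.3.
0: (57 − 63.8)²/63.8 = 46.24/63.8 = 0.7248
1: (102 − 95.7)²/95.7 = 39.69/95.7 = 0.4147
2: (77 − 72.5)²/72.5 = 20.25/72.5 = 0.2793
3: (37 − 37.7)²/37.7 = 0.49/37.7 = 0.0130
≥4: (17 − 20.3)²/20.3 = 10.89/20.3 = 0.5365
Sum = 1.968

1.968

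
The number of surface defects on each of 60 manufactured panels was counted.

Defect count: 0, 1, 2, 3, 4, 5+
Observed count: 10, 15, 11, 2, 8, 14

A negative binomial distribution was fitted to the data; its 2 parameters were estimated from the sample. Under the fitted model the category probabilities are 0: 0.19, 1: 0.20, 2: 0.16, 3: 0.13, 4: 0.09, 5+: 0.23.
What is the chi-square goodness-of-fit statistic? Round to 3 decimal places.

Expected counts E_i = n·p_i: 60×0.19 = 11.4, 60×0.20 = 12, 60×0.16 = 9.6, 60×0.13 = 7.8, 60×0.09 = 5.4, 60×0.23 = 13.8.
cat         O        E   (O−E)²/E
0          10     11.4     0.1719
1          15       12     0.7500
2          11      9.6     0.2042
3           2      7.8     4.3128
4           8      5.4     1.2519
5+         14     13.8     0.0029
Sum = 6.694

6.694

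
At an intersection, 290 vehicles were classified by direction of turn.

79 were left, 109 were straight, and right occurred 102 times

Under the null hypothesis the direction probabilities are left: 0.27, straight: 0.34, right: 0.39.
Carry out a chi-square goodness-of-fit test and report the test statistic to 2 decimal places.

Expected counts E_i = n·p_i: 290×0.27 = 78.3, 290×0.34 = 98.6, 290×0.39 = 113.1.
cat           O        E   (O−E)²/E
left         79     78.3      0.006
straight    109     98.6      1.097
right       102    113.1      1.089
Sum = 2.19

2.19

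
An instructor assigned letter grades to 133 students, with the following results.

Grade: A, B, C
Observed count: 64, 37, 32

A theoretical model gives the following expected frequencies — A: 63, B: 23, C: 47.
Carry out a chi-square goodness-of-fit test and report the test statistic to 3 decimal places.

A: (64 − 63)²/63 = 1/63 = 0.0159
B: (37 − 23)²/23 = 196/23 = 8.5217
C: (32 − 47)²/47 = 225/47 = 4.7872
Sum = 13.325

13.325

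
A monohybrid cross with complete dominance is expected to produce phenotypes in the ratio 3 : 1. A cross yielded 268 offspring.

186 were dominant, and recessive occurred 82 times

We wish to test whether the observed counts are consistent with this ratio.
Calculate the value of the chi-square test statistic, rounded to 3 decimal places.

Ratio total = 4. Expected counts: 268×3/4 = 201, 268×1/4 = 67.
cat            O        E   (O−E)²/E
dominant     186      201     1.1194
recessive     82       67     3.3582
Sum = 4.478

4.478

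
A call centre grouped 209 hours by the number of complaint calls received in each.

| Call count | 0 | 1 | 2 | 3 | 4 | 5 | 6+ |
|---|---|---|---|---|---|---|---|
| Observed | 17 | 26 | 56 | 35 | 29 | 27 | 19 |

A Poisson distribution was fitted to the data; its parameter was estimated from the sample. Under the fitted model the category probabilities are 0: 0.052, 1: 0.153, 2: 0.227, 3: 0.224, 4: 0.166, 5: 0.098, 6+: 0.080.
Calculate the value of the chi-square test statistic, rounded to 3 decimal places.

12.422

Expected counts E_i = n·p_i: 209×0.052 = 10.868, 209×0.153 = 31.977, 209×0.227 = 47.443, 209×0.224 = 46.816, 209×0.166 = 34.694, 209×0.098 = 20.482, 209×0.080 = 16.72.
cat         O        E   (O−E)²/E
0          17   10.868     3.4598
1          26   31.977     1.1172
2          56   47.443     1.5434
3          35   46.816     2.9823
4          29   34.694     0.9345
5          27   20.482     2.0742
6+         19    16.72     0.3109
Sum = 12.422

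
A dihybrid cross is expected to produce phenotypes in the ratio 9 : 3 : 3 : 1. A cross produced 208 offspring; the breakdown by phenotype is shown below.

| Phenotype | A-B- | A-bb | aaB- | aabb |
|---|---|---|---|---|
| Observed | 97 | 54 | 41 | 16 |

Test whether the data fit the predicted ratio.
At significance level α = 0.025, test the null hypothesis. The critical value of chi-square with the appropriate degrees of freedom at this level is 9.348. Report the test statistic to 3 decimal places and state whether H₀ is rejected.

9.983; reject

Ratio total = 16. Expected counts: 208×9/16 = 117, 208×3/16 = 39, 208×3/16 = 39, 208×1/16 = 13.
χ² = (97−117)²/117 + (54−39)²/39 + (41−39)²/39 + (16−13)²/13
   = 3.4188 + 5.7692 + 0.1026 + 0.6923
Sum = 9.983
df = 3. Since 9.983 > 9.348, we reject H₀.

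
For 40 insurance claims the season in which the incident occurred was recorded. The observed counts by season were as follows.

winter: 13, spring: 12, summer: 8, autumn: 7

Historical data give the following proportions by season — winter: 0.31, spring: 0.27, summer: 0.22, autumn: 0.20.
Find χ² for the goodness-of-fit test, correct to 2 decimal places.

0.36

Expected counts E_i = n·p_i: 40×0.31 = 12.4, 40×0.27 = 10.8, 40×0.22 = 8.8, 40×0.20 = 8.
cat         O        E   (O−E)²/E
winter     13     12.4      0.029
spring     12     10.8      0.133
summer      8      8.8      0.073
autumn      7        8      0.125
Sum = 0.36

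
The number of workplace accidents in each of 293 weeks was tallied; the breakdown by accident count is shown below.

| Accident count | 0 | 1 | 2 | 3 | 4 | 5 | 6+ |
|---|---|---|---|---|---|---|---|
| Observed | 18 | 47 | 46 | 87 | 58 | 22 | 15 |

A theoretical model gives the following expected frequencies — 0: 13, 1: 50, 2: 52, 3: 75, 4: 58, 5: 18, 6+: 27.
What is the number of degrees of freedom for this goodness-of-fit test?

6

There are k = 7 categories and no parameters were estimated from the data, so df = 7 − 1 = 6.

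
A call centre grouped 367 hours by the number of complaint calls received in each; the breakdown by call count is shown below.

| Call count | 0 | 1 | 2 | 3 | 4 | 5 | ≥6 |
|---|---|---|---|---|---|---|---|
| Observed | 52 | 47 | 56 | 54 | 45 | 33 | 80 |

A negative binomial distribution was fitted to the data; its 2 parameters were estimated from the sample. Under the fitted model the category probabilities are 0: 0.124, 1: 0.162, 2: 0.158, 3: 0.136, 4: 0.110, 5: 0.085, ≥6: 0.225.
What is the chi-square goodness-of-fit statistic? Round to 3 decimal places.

Expected counts E_i = n·p_i: 367×0.124 = 45.508, 367×0.162 = 59.454, 367×0.158 = 57.986, 367×0.136 = 49.912, 367×0.110 = 40.37, 367×0.085 = 31.195, 367×0.225 = 82.575.
χ² = (52−45.508)²/45.508 + (47−59.454)²/59.454 + (56−57.986)²/57.986 + (54−49.912)²/49.912 + (45−40.37)²/40.37 + (33−31.195)²/31.195 + (80−82.575)²/82.575
   = 0.9261 + 2.6088 + 0.0680 + 0.3348 + 0.5310 + 0.1044 + 0.0803
Sum = 4.653

4.653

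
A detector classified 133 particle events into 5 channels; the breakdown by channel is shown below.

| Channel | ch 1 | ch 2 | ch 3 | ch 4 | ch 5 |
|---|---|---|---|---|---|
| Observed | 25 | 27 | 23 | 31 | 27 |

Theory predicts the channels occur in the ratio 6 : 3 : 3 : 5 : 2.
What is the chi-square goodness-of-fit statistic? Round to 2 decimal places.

Ratio total = 19. Expected counts: 133×6/19 = 42, 133×3/19 = 21, 133×3/19 = 21, 133×5/19 = 35, 133×2/19 = 14.
cat         O        E   (O−E)²/E
ch 1       25       42      6.881
ch 2       27       21      1.714
ch 3       23       21      0.190
ch 4       31       35      0.457
ch 5       27       14     12.071
Sum = 21.31

21.31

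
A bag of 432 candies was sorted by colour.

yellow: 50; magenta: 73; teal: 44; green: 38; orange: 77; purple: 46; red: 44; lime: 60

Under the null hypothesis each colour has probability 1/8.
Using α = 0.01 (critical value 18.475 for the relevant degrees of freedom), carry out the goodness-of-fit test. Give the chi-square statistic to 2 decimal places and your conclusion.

Expected count for each of the 8 categories: 432/8 = 54.
cat          O        E   (O−E)²/E
yellow      50       54      0.296
magenta     73       54      6.685
teal        44       54      1.852
green       38       54      4.741
orange      77       54      9.796
purple      46       54      1.185
red         44       54      1.852
lime        60       54      0.667
Sum = 27.07
df = 7. Since 27.07 > 18.475, we reject H₀.

27.07; reject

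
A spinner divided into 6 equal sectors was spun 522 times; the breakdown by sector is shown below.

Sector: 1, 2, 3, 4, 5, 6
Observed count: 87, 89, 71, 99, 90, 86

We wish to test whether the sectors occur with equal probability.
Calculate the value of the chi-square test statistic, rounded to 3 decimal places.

4.759

Under H₀ each category has probability 1/6, so each expected count is 522/6 = 87.
χ² = (87−87)²/87 + (89−87)²/87 + (71−87)²/87 + (99−87)²/87 + (90−87)²/87 + (86−87)²/87
   = 0.0000 + 0.0460 + 2.9425 + 1.6552 + 0.1034 + 0.0115
Sum = 4.759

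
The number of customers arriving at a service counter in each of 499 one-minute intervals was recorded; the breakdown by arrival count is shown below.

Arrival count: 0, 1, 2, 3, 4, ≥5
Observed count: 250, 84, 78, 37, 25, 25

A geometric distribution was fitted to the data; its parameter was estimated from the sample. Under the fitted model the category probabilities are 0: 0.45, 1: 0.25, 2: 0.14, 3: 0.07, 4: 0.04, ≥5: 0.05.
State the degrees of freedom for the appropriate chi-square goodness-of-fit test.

4

There are k = 6 categories and 1 parameter estimated from the data, so df = 6 − 1 − 1 = 4.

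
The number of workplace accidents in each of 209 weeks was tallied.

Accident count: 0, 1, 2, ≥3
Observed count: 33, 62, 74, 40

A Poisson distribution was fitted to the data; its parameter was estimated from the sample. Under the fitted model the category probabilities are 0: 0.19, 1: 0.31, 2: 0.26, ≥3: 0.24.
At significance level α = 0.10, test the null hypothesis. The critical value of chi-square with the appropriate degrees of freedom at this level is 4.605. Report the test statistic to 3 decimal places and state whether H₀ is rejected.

10.425; reject

Expected counts E_i = n·p_i: 209×0.19 = 39.71, 209×0.31 = 64.79, 209×0.26 = 54.34, 209×0.24 = 50.16.
χ² = (33−39.71)²/39.71 + (62−64.79)²/64.79 + (74−54.34)²/54.34 + (40−50.16)²/50.16
   = 1.1338 + 0.1201 + 7.1129 + 2.0579
Sum = 10.425
df = 2. Since 10.425 > 4.605, we reject H₀.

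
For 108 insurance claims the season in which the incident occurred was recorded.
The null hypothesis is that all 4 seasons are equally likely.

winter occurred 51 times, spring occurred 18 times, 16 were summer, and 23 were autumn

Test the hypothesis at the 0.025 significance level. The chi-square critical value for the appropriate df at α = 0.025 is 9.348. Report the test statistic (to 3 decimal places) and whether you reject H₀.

29.407; reject

Under H₀ each category has probability 1/4, so each expected count is 108/4 = 27.
winter: (51 − 27)²/27 = 576/27 = 21.3333
spring: (18 − 27)²/27 = 81/27 = 3.0000
summer: (16 − 27)²/27 = 121/27 = 4.4815
autumn: (23 − 27)²/27 = 16/27 = 0.5926
Sum = 29.407
df = 3. Since 29.407 > 9.348, we reject H₀.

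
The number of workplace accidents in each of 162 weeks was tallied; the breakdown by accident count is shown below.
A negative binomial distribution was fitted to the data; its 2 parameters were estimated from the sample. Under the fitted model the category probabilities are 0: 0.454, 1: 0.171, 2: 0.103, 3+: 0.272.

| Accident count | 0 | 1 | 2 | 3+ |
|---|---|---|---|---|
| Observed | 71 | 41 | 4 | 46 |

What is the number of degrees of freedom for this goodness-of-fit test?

There are k = 4 categories and 2 parameters estimated from the data, so df = 4 − 1 − 2 = 1.

1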